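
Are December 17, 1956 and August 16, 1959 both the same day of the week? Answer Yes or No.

No

From Dec 17, 1956 to Aug 16, 1959 is 972 days.
972 mod 7 = 6, so they are different weekdays.
(Dec 17, 1956 is a Monday; Aug 16, 1959 is a Sunday.)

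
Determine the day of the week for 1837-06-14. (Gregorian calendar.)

Doomsday rule: the anchor day for the 1800s is Friday. For year 37: 37÷12 = 3 r 1, and 1÷4 = 0, so 3+1+0 = 4.
Friday + 4 ≡ Tuesday — that's 1837's doomsday.
In June the doomsday date is Jun 6.
Jun 14 is 8 days after Jun 6; 8 mod 7 = 1, so Tuesday + 1 = Wednesday.

Wednesday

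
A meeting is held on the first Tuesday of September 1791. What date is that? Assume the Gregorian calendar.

September 1, 1791 is a Thursday.
The first Tuesday is therefore September 6 (5 days later).

September 6, 1791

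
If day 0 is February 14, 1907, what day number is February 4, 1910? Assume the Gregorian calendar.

Feb 14, 1907 → Feb 14, 1908: 365 days.
Feb 14, 1908 → Feb 14, 1909: 366 days (Feb 29, 1908 is in that span).
Feb 14, 1909 → Mar 14, 1909: 28 days (February has 28).
Mar 14, 1909 → Apr 14, 1909: 31 days (March has 31).
Apr 14, 1909 → May 14, 1909: 30 days (April has 30).
May 14, 1909 → Jun 14, 1909: 31 days (May has 31).
Jun 14, 1909 → Jul 14, 1909: 30 days (June has 30).
Jul 14, 1909 → Aug 14, 1909: 31 days (July has 31).
Aug 14, 1909 → Sep 14, 1909: 31 days (August has 31).
Sep 14, 1909 → Oct 14, 1909: 30 days (September has 30).
Oct 14, 1909 → Nov 14, 1909: 31 days (October has 31).
Nov 14, 1909 → Dec 14, 1909: 30 days (November has 30).
Dec 14, 1909 → Jan 14, 1910: 31 days (December has 31).
Jan 14, 1910 → Feb 4, 1910: 21 days.
Total: 1086 days.

1086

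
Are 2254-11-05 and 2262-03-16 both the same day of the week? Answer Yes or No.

From Nov 5, 2254 to Mar 16, 2262 is 2688 days.
2688 mod 7 = 0, so they are the same weekday.
(Nov 5, 2254 is a Sunday; Mar 16, 2262 is a Sunday.)

Yes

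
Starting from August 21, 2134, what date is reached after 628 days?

+365 (one year) → Aug 21, 2135 (263 left).
Aug has 31 days: +11 → Sep 1, 2135 (252 left).
Sep has 30 days: +30 → Oct 1, 2135 (222 left).
Oct has 31 days: +31 → Nov 1, 2135 (191 left).
Nov has 30 days: +30 → Dec 1, 2135 (161 left).
Dec has 31 days: +31 → Jan 1, 2136 (130 left).
Jan has 31 days: +31 → Feb 1, 2136 (99 left).
Feb has 29 days: +29 → Mar 1, 2136 (70 left).
Mar has 31 days: +31 → Apr 1, 2136 (39 left).
Apr has 30 days: +30 → May 1, 2136 (9 left).
+9 → May 10, 2136.

May 10, 2136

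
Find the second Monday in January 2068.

January 9, 2068

January 1, 2068 is a Sunday.
The first Monday is therefore January 2 (1 days later).
The second Monday is 2 + 1×7 = January 9.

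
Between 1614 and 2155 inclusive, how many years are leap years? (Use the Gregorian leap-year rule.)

Multiples of 4 in [1614,2155]: 135.
Of those, multiples of 100: 5 (not leap unless ÷400).
Multiples of 400: 1.
Leap years = 135 − 5 + 1 = 131.

131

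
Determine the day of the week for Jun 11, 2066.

Friday

Doomsday rule: the anchor day for the 2000s is Tuesday. For year 66: 66÷12 = 5 r 6, and 6÷4 = 1, so 5+6+1 = 12.
Tuesday + 12 ≡ Sunday — that's 2066's doomsday.
In June the doomsday date is Jun 6.
Jun 11 is 5 days after Jun 6; 5 mod 7 = 5, so Sunday + 5 = Friday.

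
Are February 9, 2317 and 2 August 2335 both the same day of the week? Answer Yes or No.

Yes

From Feb 9, 2317 to Aug 2, 2335 is 6748 days.
6748 mod 7 = 0, so they are the same weekday.
(Feb 9, 2317 is a Friday; Aug 2, 2335 is a Friday.)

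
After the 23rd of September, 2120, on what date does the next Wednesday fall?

Sep 23, 2120 is a Monday.
From Monday to the next Wednesday is 2 days.
Sep 23, 2120 + 2 = Sep 25, 2120.

September 25, 2120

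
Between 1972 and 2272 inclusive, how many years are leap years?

Multiples of 4 in [1972,2272]: 76.
Of those, multiples of 100: 3 (not leap unless ÷400).
Multiples of 400: 1.
Leap years = 76 − 3 + 1 = 74.

74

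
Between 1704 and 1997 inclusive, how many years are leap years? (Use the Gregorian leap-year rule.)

72

Multiples of 4 in [1704,1997]: 74.
Of those, multiples of 100: 2 (not leap unless ÷400).
Multiples of 400: 0.
Leap years = 74 − 2 + 0 = 72.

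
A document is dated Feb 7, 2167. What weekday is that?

Saturday

Doomsday rule: the anchor day for the 2100s is Sunday. For year 67: 67÷12 = 5 r 7, and 7÷4 = 1, so 5+7+1 = 13.
Sunday + 13 ≡ Saturday — that's 2167's doomsday.
In February the doomsday date is Feb 28 (2167 is not a leap year).
Feb 7 is 21 days before Feb 28; 21 mod 7 = 0, so Saturday − 0 = Saturday.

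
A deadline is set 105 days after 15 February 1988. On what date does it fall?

Feb has 29 days: +15 → Mar 1, 1988 (90 left).
Mar has 31 days: +31 → Apr 1, 1988 (59 left).
Apr has 30 days: +30 → May 1, 1988 (29 left).
+29 → May 30, 1988.

May 30, 1988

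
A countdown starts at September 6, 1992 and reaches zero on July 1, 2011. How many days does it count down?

6872

Sep 6, 1992 → Sep 6, 1993: 365 days.
Sep 6, 1993 → Sep 6, 1994: 365 days.
Sep 6, 1994 → Sep 6, 1995: 365 days.
Sep 6, 1995 → Sep 6, 1996: 366 days (Feb 29, 1996 is in that span).
Sep 6, 1996 → Sep 6, 1997: 365 days.
Sep 6, 1997 → Sep 6, 1998: 365 days.
Sep 6, 1998 → Sep 6, 1999: 365 days.
Sep 6, 1999 → Sep 6, 2000: 366 days (Feb 29, 2000 is in that span).
Sep 6, 2000 → Sep 6, 2001: 365 days.
Sep 6, 2001 → Sep 6, 2002: 365 days.
Sep 6, 2002 → Sep 6, 2003: 365 days.
Sep 6, 2003 → Sep 6, 2004: 366 days (Feb 29, 2004 is in that span).
Sep 6, 2004 → Sep 6, 2005: 365 days.
Sep 6, 2005 → Sep 6, 2006: 365 days.
Sep 6, 2006 → Sep 6, 2007: 365 days.
Sep 6, 2007 → Sep 6, 2008: 366 days (Feb 29, 2008 is in that span).
Sep 6, 2008 → Sep 6, 2009: 365 days.
Sep 6, 2009 → Sep 6, 2010: 365 days.
Sep 6, 2010 → Oct 6, 2010: 30 days (September has 30).
Oct 6, 2010 → Nov 6, 2010: 31 days (October has 31).
Nov 6, 2010 → Dec 6, 2010: 30 days (November has 30).
Dec 6, 2010 → Jan 6, 2011: 31 days (December has 31).
Jan 6, 2011 → Feb 6, 2011: 31 days (January has 31).
Feb 6, 2011 → Mar 6, 2011: 28 days (February has 28).
Mar 6, 2011 → Apr 6, 2011: 31 days (March has 31).
Apr 6, 2011 → May 6, 2011: 30 days (April has 30).
May 6, 2011 → Jun 6, 2011: 31 days (May has 31).
Jun 6, 2011 → Jul 1, 2011: 25 days.
Total: 6872 days.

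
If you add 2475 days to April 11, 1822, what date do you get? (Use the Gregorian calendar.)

+365 (one year) → Apr 11, 1823 (2110 left).
+366 (one year; includes Feb 29, 1824) → Apr 11, 1824 (1744 left).
+365 (one year) → Apr 11, 1825 (1379 left).
+365 (one year) → Apr 11, 1826 (1014 left).
+365 (one year) → Apr 11, 1827 (649 left).
+366 (one year; includes Feb 29, 1828) → Apr 11, 1828 (283 left).
Apr has 30 days: +20 → May 1, 1828 (263 left).
May has 31 days: +31 → Jun 1, 1828 (232 left).
Jun has 30 days: +30 → Jul 1, 1828 (202 left).
Jul has 31 days: +31 → Aug 1, 1828 (171 left).
Aug has 31 days: +31 → Sep 1, 1828 (140 left).
Sep has 30 days: +30 → Oct 1, 1828 (110 left).
Oct has 31 days: +31 → Nov 1, 1828 (79 left).
Nov has 30 days: +30 → Dec 1, 1828 (49 left).
Dec has 31 days: +31 → Jan 1, 1829 (18 left).
+18 → Jan 19, 1829.

January 19, 1829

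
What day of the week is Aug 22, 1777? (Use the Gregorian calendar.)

Friday

Doomsday rule: the anchor day for the 1700s is Sunday. For year 77: 77÷12 = 6 r 5, and 5÷4 = 1, so 6+5+1 = 12.
Sunday + 12 ≡ Friday — that's 1777's doomsday.
In August the doomsday date is Aug 8.
Aug 22 is 14 days after Aug 8; 14 mod 7 = 0, so Friday + 0 = Friday.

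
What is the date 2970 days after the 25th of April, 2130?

+365 (one year) → Apr 25, 2131 (2605 left).
+366 (one year; includes Feb 29, 2132) → Apr 25, 2132 (2239 left).
+365 (one year) → Apr 25, 2133 (1874 left).
+365 (one year) → Apr 25, 2134 (1509 left).
+365 (one year) → Apr 25, 2135 (1144 left).
+366 (one year; includes Feb 29, 2136) → Apr 25, 2136 (778 left).
+365 (one year) → Apr 25, 2137 (413 left).
+365 (one year) → Apr 25, 2138 (48 left).
Apr has 30 days: +6 → May 1, 2138 (42 left).
May has 31 days: +31 → Jun 1, 2138 (11 left).
+11 → Jun 12, 2138.

June 12, 2138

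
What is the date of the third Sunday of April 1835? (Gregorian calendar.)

April 1, 1835 is a Wednesday.
The first Sunday is therefore April 5 (4 days later).
The third Sunday is 5 + 2×7 = April 19.

April 19, 1835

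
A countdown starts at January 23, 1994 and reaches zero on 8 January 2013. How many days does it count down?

6925

Jan 23, 1994 → Jan 23, 1995: 365 days.
Jan 23, 1995 → Jan 23, 1996: 365 days.
Jan 23, 1996 → Jan 23, 1997: 366 days (Feb 29, 1996 is in that span).
Jan 23, 1997 → Jan 23, 1998: 365 days.
Jan 23, 1998 → Jan 23, 1999: 365 days.
Jan 23, 1999 → Jan 23, 2000: 365 days.
Jan 23, 2000 → Jan 23, 2001: 366 days (Feb 29, 2000 is in that span).
Jan 23, 2001 → Jan 23, 2002: 365 days.
Jan 23, 2002 → Jan 23, 2003: 365 days.
Jan 23, 2003 → Jan 23, 2004: 365 days.
Jan 23, 2004 → Jan 23, 2005: 366 days (Feb 29, 2004 is in that span).
Jan 23, 2005 → Jan 23, 2006: 365 days.
Jan 23, 2006 → Jan 23, 2007: 365 days.
Jan 23, 2007 → Jan 23, 2008: 365 days.
Jan 23, 2008 → Jan 23, 2009: 366 days (Feb 29, 2008 is in that span).
Jan 23, 2009 → Jan 23, 2010: 365 days.
Jan 23, 2010 → Jan 23, 2011: 365 days.
Jan 23, 2011 → Jan 23, 2012: 365 days.
Jan 23, 2012 → Feb 23, 2012: 31 days (January has 31).
Feb 23, 2012 → Mar 23, 2012: 29 days (February has 29).
Mar 23, 2012 → Apr 23, 2012: 31 days (March has 31).
Apr 23, 2012 → May 23, 2012: 30 days (April has 30).
May 23, 2012 → Jun 23, 2012: 31 days (May has 31).
Jun 23, 2012 → Jul 23, 2012: 30 days (June has 30).
Jul 23, 2012 → Aug 23, 2012: 31 days (July has 31).
Aug 23, 2012 → Sep 23, 2012: 31 days (August has 31).
Sep 23, 2012 → Oct 23, 2012: 30 days (September has 30).
Oct 23, 2012 → Nov 23, 2012: 31 days (October has 31).
Nov 23, 2012 → Dec 23, 2012: 30 days (November has 30).
Dec 23, 2012 → Jan 8, 2013: 16 days.
Total: 6925 days.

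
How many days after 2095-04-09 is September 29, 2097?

904

Apr 9, 2095 → Apr 9, 2096: 366 days (Feb 29, 2096 is in that span).
Apr 9, 2096 → Apr 9, 2097: 365 days.
Apr 9, 2097 → May 9, 2097: 30 days (April has 30).
May 9, 2097 → Jun 9, 2097: 31 days (May has 31).
Jun 9, 2097 → Jul 9, 2097: 30 days (June has 30).
Jul 9, 2097 → Aug 9, 2097: 31 days (July has 31).
Aug 9, 2097 → Sep 9, 2097: 31 days (August has 31).
Sep 9, 2097 → Sep 29, 2097: 20 days.
Total: 904 days.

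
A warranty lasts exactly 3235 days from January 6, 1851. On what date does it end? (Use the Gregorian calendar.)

November 15, 1859

+365 (one year) → Jan 6, 1852 (2870 left).
+366 (one year; includes Feb 29, 1852) → Jan 6, 1853 (2504 left).
+365 (one year) → Jan 6, 1854 (2139 left).
+365 (one year) → Jan 6, 1855 (1774 left).
+365 (one year) → Jan 6, 1856 (1409 left).
+366 (one year; includes Feb 29, 1856) → Jan 6, 1857 (1043 left).
+365 (one year) → Jan 6, 1858 (678 left).
+365 (one year) → Jan 6, 1859 (313 left).
Jan has 31 days: +26 → Feb 1, 1859 (287 left).
Feb has 28 days: +28 → Mar 1, 1859 (259 left).
Mar has 31 days: +31 → Apr 1, 1859 (228 left).
Apr has 30 days: +30 → May 1, 1859 (198 left).
May has 31 days: +31 → Jun 1, 1859 (167 left).
Jun has 30 days: +30 → Jul 1, 1859 (137 left).
Jul has 31 days: +31 → Aug 1, 1859 (106 left).
Aug has 31 days: +31 → Sep 1, 1859 (75 left).
Sep has 30 days: +30 → Oct 1, 1859 (45 left).
Oct has 31 days: +31 → Nov 1, 1859 (14 left).
+14 → Nov 15, 1859.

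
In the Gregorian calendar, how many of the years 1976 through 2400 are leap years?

Multiples of 4 in [1976,2400]: 107.
Of those, multiples of 100: 5 (not leap unless ÷400).
Multiples of 400: 2.
Leap years = 107 − 5 + 2 = 104.

104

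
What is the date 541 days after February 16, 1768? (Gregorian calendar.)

+366 (one year; includes Feb 29, 1768) → Feb 16, 1769 (175 left).
Feb has 28 days: +13 → Mar 1, 1769 (162 left).
Mar has 31 days: +31 → Apr 1, 1769 (131 left).
Apr has 30 days: +30 → May 1, 1769 (101 left).
May has 31 days: +31 → Jun 1, 1769 (70 left).
Jun has 30 days: +30 → Jul 1, 1769 (40 left).
Jul has 31 days: +31 → Aug 1, 1769 (9 left).
+9 → Aug 10, 1769.

August 10, 1769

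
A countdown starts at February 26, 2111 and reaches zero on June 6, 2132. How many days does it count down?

7771

Feb 26, 2111 → Feb 26, 2112: 365 days.
Feb 26, 2112 → Feb 26, 2113: 366 days (Feb 29, 2112 is in that span).
Feb 26, 2113 → Feb 26, 2114: 365 days.
Feb 26, 2114 → Feb 26, 2115: 365 days.
Feb 26, 2115 → Feb 26, 2116: 365 days.
Feb 26, 2116 → Feb 26, 2117: 366 days (Feb 29, 2116 is in that span).
Feb 26, 2117 → Feb 26, 2118: 365 days.
Feb 26, 2118 → Feb 26, 2119: 365 days.
Feb 26, 2119 → Feb 26, 2120: 365 days.
Feb 26, 2120 → Feb 26, 2121: 366 days (Feb 29, 2120 is in that span).
Feb 26, 2121 → Feb 26, 2122: 365 days.
Feb 26, 2122 → Feb 26, 2123: 365 days.
Feb 26, 2123 → Feb 26, 2124: 365 days.
Feb 26, 2124 → Feb 26, 2125: 366 days (Feb 29, 2124 is in that span).
Feb 26, 2125 → Feb 26, 2126: 365 days.
Feb 26, 2126 → Feb 26, 2127: 365 days.
Feb 26, 2127 → Feb 26, 2128: 365 days.
Feb 26, 2128 → Feb 26, 2129: 366 days (Feb 29, 2128 is in that span).
Feb 26, 2129 → Feb 26, 2130: 365 days.
Feb 26, 2130 → Feb 26, 2131: 365 days.
Feb 26, 2131 → Feb 26, 2132: 365 days.
Feb 26, 2132 → Mar 26, 2132: 29 days (February has 29).
Mar 26, 2132 → Apr 26, 2132: 31 days (March has 31).
Apr 26, 2132 → May 26, 2132: 30 days (April has 30).
May 26, 2132 → Jun 6, 2132: 11 days.
Total: 7771 days.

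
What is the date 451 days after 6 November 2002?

+365 (one year) → Nov 6, 2003 (86 left).
Nov has 30 days: +25 → Dec 1, 2003 (61 left).
Dec has 31 days: +31 → Jan 1, 2004 (30 left).
+30 → Jan 31, 2004.

January 31, 2004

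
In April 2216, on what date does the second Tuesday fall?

April 1, 2216 is a Monday.
The first Tuesday is therefore April 2 (1 days later).
The second Tuesday is 2 + 1×7 = April 9.

April 9, 2216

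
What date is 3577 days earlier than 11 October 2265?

−365 (one year) → Oct 11, 2264 (3212 left).
−366 (one year; includes Feb 29, 2264) → Oct 11, 2263 (2846 left).
−365 (one year) → Oct 11, 2262 (2481 left).
−365 (one year) → Oct 11, 2261 (2116 left).
−365 (one year) → Oct 11, 2260 (1751 left).
−366 (one year; includes Feb 29, 2260) → Oct 11, 2259 (1385 left).
−365 (one year) → Oct 11, 2258 (1020 left).
−365 (one year) → Oct 11, 2257 (655 left).
−365 (one year) → Oct 11, 2256 (290 left).
−11 → Sep 30, 2256 (end of Sep, 30 days; 279 left).
−30 → Aug 31, 2256 (end of Aug, 31 days; 249 left).
−31 → Jul 31, 2256 (end of Jul, 31 days; 218 left).
−31 → Jun 30, 2256 (end of Jun, 30 days; 187 left).
−30 → May 31, 2256 (end of May, 31 days; 157 left).
−31 → Apr 30, 2256 (end of Apr, 30 days; 126 left).
−30 → Mar 31, 2256 (end of Mar, 31 days; 96 left).
−31 → Feb 29, 2256 (end of Feb, 29 days; 65 left).
−29 → Jan 31, 2256 (end of Jan, 31 days; 36 left).
−31 → Dec 31, 2255 (end of Dec, 31 days; 5 left).
−5 → Dec 26, 2255.

December 26, 2255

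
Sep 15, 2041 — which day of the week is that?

Sunday

Doomsday rule: the anchor day for the 2000s is Tuesday. For year 41: 41÷12 = 3 r 5, and 5÷4 = 1, so 3+5+1 = 9.
Tuesday + 9 ≡ Thursday — that's 2041's doomsday.
In September the doomsday date is Sep 5.
Sep 15 is 10 days after Sep 5; 10 mod 7 = 3, so Thursday + 3 = Sunday.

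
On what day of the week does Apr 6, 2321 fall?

Doomsday rule: the anchor day for the 2300s is Wednesday. For year 21: 21÷12 = 1 r 9, and 9÷4 = 2, so 1+9+2 = 12.
Wednesday + 12 ≡ Monday — that's 2321's doomsday.
In April the doomsday date is Apr 4.
Apr 6 is 2 days after Apr 4; 2 mod 7 = 2, so Monday + 2 = Wednesday.

Wednesday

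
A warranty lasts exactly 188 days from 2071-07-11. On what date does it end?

Jul has 31 days: +21 → Aug 1, 2071 (167 left).
Aug has 31 days: +31 → Sep 1, 2071 (136 left).
Sep has 30 days: +30 → Oct 1, 2071 (106 left).
Oct has 31 days: +31 → Nov 1, 2071 (75 left).
Nov has 30 days: +30 → Dec 1, 2071 (45 left).
Dec has 31 days: +31 → Jan 1, 2072 (14 left).
+14 → Jan 15, 2072.

January 15, 2072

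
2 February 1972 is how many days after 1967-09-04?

Sep 4, 1967 → Sep 4, 1968: 366 days (Feb 29, 1968 is in that span).
Sep 4, 1968 → Sep 4, 1969: 365 days.
Sep 4, 1969 → Sep 4, 1970: 365 days.
Sep 4, 1970 → Sep 4, 1971: 365 days.
Sep 4, 1971 → Oct 4, 1971: 30 days (September has 30).
Oct 4, 1971 → Nov 4, 1971: 31 days (October has 31).
Nov 4, 1971 → Dec 4, 1971: 30 days (November has 30).
Dec 4, 1971 → Jan 4, 1972: 31 days (December has 31).
Jan 4, 1972 → Feb 2, 1972: 29 days.
Total: 1612 days.

1612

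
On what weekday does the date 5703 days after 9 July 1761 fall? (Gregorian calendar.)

Tuesday

Jul 9, 1761 is a Thursday.
5703 mod 7 = 5, so 5703 days after a Thursday is Thursday + 5 = Tuesday.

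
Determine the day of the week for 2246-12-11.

Friday

Doomsday rule: the anchor day for the 2200s is Friday. For year 46: 46÷12 = 3 r 10, and 10÷4 = 2, so 3+10+2 = 15.
Friday + 15 ≡ Saturday — that's 2246's doomsday.
In December the doomsday date is Dec 12.
Dec 11 is 1 day before Dec 12; 1 mod 7 = 1, so Saturday − 1 = Friday.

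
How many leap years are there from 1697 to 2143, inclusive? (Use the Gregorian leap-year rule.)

Multiples of 4 in [1697,2143]: 111.
Of those, multiples of 100: 5 (not leap unless ÷400).
Multiples of 400: 1.
Leap years = 111 − 5 + 1 = 107.

107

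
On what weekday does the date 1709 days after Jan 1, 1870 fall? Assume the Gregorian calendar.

First find the weekday of Jan 1, 1870. Doomsday rule: the anchor day for the 1800s is Friday. For year 70: 70÷12 = 5 r 10, and 10÷4 = 2, so 5+10+2 = 17.
Friday + 17 ≡ Monday — that's 1870's doomsday.
In January the doomsday date is Jan 3 (1870 is not a leap year).
Jan 1 is 2 days before Jan 3; 2 mod 7 = 2, so Monday − 2 = Saturday.
1709 mod 7 = 1, so 1709 days after a Saturday is Saturday + 1 = Sunday.

Sunday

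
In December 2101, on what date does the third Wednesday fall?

December 21, 2101

December 1, 2101 is a Thursday.
The first Wednesday is therefore December 7 (6 days later).
The third Wednesday is 7 + 2×7 = December 21.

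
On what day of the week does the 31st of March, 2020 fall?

Tuesday

Doomsday rule: the anchor day for the 2000s is Tuesday. For year 20: 20÷12 = 1 r 8, and 8÷4 = 2, so 1+8+2 = 11.
Tuesday + 11 ≡ Saturday — that's 2020's doomsday.
In March the doomsday date is Mar 14.
Mar 31 is 17 days after Mar 14; 17 mod 7 = 3, so Saturday + 3 = Tuesday.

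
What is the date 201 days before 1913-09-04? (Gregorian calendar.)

−4 → Aug 31, 1913 (end of Aug, 31 days; 197 left).
−31 → Jul 31, 1913 (end of Jul, 31 days; 166 left).
−31 → Jun 30, 1913 (end of Jun, 30 days; 135 left).
−30 → May 31, 1913 (end of May, 31 days; 105 left).
−31 → Apr 30, 1913 (end of Apr, 30 days; 74 left).
−30 → Mar 31, 1913 (end of Mar, 31 days; 44 left).
−31 → Feb 28, 1913 (end of Feb, 28 days; 13 left).
−13 → Feb 15, 1913.

February 15, 1913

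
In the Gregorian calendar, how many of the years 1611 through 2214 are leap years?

Multiples of 4 in [1611,2214]: 151.
Of those, multiples of 100: 6 (not leap unless ÷400).
Multiples of 400: 1.
Leap years = 151 − 6 + 1 = 146.

146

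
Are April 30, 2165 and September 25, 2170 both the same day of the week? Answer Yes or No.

Yes

From Apr 30, 2165 to Sep 25, 2170 is 1974 days.
1974 mod 7 = 0, so they are the same weekday.
(Apr 30, 2165 is a Tuesday; Sep 25, 2170 is a Tuesday.)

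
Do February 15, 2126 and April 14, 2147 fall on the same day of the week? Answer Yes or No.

Yes

From Feb 15, 2126 to Apr 14, 2147 is 7728 days.
7728 mod 7 = 0, so they are the same weekday.
(Feb 15, 2126 is a Friday; Apr 14, 2147 is a Friday.)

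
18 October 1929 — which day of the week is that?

January 1, 1929 is a Tuesday.
Jan 1, 1929 → Feb 1, 1929: 31 days (January has 31).
Feb 1, 1929 → Mar 1, 1929: 28 days (February has 28).
Mar 1, 1929 → Apr 1, 1929: 31 days (March has 31).
Apr 1, 1929 → May 1, 1929: 30 days (April has 30).
May 1, 1929 → Jun 1, 1929: 31 days (May has 31).
Jun 1, 1929 → Jul 1, 1929: 30 days (June has 30).
Jul 1, 1929 → Aug 1, 1929: 31 days (July has 31).
Aug 1, 1929 → Sep 1, 1929: 31 days (August has 31).
Sep 1, 1929 → Oct 1, 1929: 30 days (September has 30).
Oct 1, 1929 → Oct 18, 1929: 17 days.
Total: 290 days.
290 mod 7 = 3, so Tuesday + 3 = Friday.

Friday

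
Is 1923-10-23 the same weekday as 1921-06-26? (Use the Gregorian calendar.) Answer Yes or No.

No

From Jun 26, 1921 to Oct 23, 1923 is 849 days.
849 mod 7 = 2, so they are different weekdays.
(Jun 26, 1921 is a Sunday; Oct 23, 1923 is a Tuesday.)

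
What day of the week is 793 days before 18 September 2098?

Tuesday

Sep 18, 2098 is a Thursday.
793 mod 7 = 2, so 793 days before a Thursday is Thursday − 2 = Tuesday.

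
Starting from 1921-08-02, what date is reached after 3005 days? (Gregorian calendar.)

October 24, 1929

+365 (one year) → Aug 2, 1922 (2640 left).
+365 (one year) → Aug 2, 1923 (2275 left).
+366 (one year; includes Feb 29, 1924) → Aug 2, 1924 (1909 left).
+365 (one year) → Aug 2, 1925 (1544 left).
+365 (one year) → Aug 2, 1926 (1179 left).
+365 (one year) → Aug 2, 1927 (814 left).
+366 (one year; includes Feb 29, 1928) → Aug 2, 1928 (448 left).
+365 (one year) → Aug 2, 1929 (83 left).
Aug has 31 days: +30 → Sep 1, 1929 (53 left).
Sep has 30 days: +30 → Oct 1, 1929 (23 left).
+23 → Oct 24, 1929.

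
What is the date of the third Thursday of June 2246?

June 18, 2246

June 1, 2246 is a Monday.
The first Thursday is therefore June 4 (3 days later).
The third Thursday is 4 + 2×7 = June 18.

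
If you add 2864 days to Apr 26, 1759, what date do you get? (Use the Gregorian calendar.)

February 27, 1767

+366 (one year; includes Feb 29, 1760) → Apr 26, 1760 (2498 left).
+365 (one year) → Apr 26, 1761 (2133 left).
+365 (one year) → Apr 26, 1762 (1768 left).
+365 (one year) → Apr 26, 1763 (1403 left).
+366 (one year; includes Feb 29, 1764) → Apr 26, 1764 (1037 left).
+365 (one year) → Apr 26, 1765 (672 left).
+365 (one year) → Apr 26, 1766 (307 left).
Apr has 30 days: +5 → May 1, 1766 (302 left).
May has 31 days: +31 → Jun 1, 1766 (271 left).
Jun has 30 days: +30 → Jul 1, 1766 (241 left).
Jul has 31 days: +31 → Aug 1, 1766 (210 left).
Aug has 31 days: +31 → Sep 1, 1766 (179 left).
Sep has 30 days: +30 → Oct 1, 1766 (149 left).
Oct has 31 days: +31 → Nov 1, 1766 (118 left).
Nov has 30 days: +30 → Dec 1, 1766 (88 left).
Dec has 31 days: +31 → Jan 1, 1767 (57 left).
Jan has 31 days: +31 → Feb 1, 1767 (26 left).
+26 → Feb 27, 1767.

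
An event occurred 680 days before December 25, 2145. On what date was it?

February 14, 2144

−365 (one year) → Dec 25, 2144 (315 left).
−25 → Nov 30, 2144 (end of Nov, 30 days; 290 left).
−30 → Oct 31, 2144 (end of Oct, 31 days; 260 left).
−31 → Sep 30, 2144 (end of Sep, 30 days; 229 left).
−30 → Aug 31, 2144 (end of Aug, 31 days; 199 left).
−31 → Jul 31, 2144 (end of Jul, 31 days; 168 left).
−31 → Jun 30, 2144 (end of Jun, 30 days; 137 left).
−30 → May 31, 2144 (end of May, 31 days; 107 left).
−31 → Apr 30, 2144 (end of Apr, 30 days; 76 left).
−30 → Mar 31, 2144 (end of Mar, 31 days; 46 left).
−31 → Feb 29, 2144 (end of Feb, 29 days; 15 left).
−15 → Feb 14, 2144.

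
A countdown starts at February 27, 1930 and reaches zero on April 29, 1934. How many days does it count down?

Feb 27, 1930 → Feb 27, 1931: 365 days.
Feb 27, 1931 → Feb 27, 1932: 365 days.
Feb 27, 1932 → Feb 27, 1933: 366 days (Feb 29, 1932 is in that span).
Feb 27, 1933 → Feb 27, 1934: 365 days.
Feb 27, 1934 → Mar 27, 1934: 28 days (February has 28).
Mar 27, 1934 → Apr 27, 1934: 31 days (March has 31).
Apr 27, 1934 → Apr 29, 1934: 2 days.
Total: 1522 days.

1522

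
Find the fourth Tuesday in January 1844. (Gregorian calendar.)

January 23, 1844

January 1, 1844 is a Monday.
The first Tuesday is therefore January 2 (1 days later).
The fourth Tuesday is 2 + 3×7 = January 23.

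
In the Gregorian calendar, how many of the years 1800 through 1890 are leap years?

Multiples of 4 in [1800,1890]: 23.
Of those, multiples of 100: 1 (not leap unless ÷400).
Multiples of 400: 0.
Leap years = 23 − 1 + 0 = 22.

22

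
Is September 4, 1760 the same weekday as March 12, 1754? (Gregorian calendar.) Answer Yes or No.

No

From Mar 12, 1754 to Sep 4, 1760 is 2368 days.
2368 mod 7 = 2, so they are different weekdays.
(Mar 12, 1754 is a Tuesday; Sep 4, 1760 is a Thursday.)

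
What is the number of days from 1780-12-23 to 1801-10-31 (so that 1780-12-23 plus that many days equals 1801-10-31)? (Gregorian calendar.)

Dec 23, 1780 → Dec 23, 1781: 365 days.
Dec 23, 1781 → Dec 23, 1782: 365 days.
Dec 23, 1782 → Dec 23, 1783: 365 days.
Dec 23, 1783 → Dec 23, 1784: 366 days (Feb 29, 1784 is in that span).
Dec 23, 1784 → Dec 23, 1785: 365 days.
Dec 23, 1785 → Dec 23, 1786: 365 days.
Dec 23, 1786 → Dec 23, 1787: 365 days.
Dec 23, 1787 → Dec 23, 1788: 366 days (Feb 29, 1788 is in that span).
Dec 23, 1788 → Dec 23, 1789: 365 days.
Dec 23, 1789 → Dec 23, 1790: 365 days.
Dec 23, 1790 → Dec 23, 1791: 365 days.
Dec 23, 1791 → Dec 23, 1792: 366 days (Feb 29, 1792 is in that span).
Dec 23, 1792 → Dec 23, 1793: 365 days.
Dec 23, 1793 → Dec 23, 1794: 365 days.
Dec 23, 1794 → Dec 23, 1795: 365 days.
Dec 23, 1795 → Dec 23, 1796: 366 days (Feb 29, 1796 is in that span).
Dec 23, 1796 → Dec 23, 1797: 365 days.
Dec 23, 1797 → Dec 23, 1798: 365 days.
Dec 23, 1798 → Dec 23, 1799: 365 days.
Dec 23, 1799 → Dec 23, 1800: 365 days.
Dec 23, 1800 → Jan 23, 1801: 31 days (December has 31).
Jan 23, 1801 → Feb 23, 1801: 31 days (January has 31).
Feb 23, 1801 → Mar 23, 1801: 28 days (February has 28).
Mar 23, 1801 → Apr 23, 1801: 31 days (March has 31).
Apr 23, 1801 → May 23, 1801: 30 days (April has 30).
May 23, 1801 → Jun 23, 1801: 31 days (May has 31).
Jun 23, 1801 → Jul 23, 1801: 30 days (June has 30).
Jul 23, 1801 → Aug 23, 1801: 31 days (July has 31).
Aug 23, 1801 → Sep 23, 1801: 31 days (August has 31).
Sep 23, 1801 → Oct 23, 1801: 30 days (September has 30).
Oct 23, 1801 → Oct 31, 1801: 8 days.
Total: 7616 days.

7616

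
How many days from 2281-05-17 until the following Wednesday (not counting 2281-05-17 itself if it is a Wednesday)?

1

May 17, 2281 is a Tuesday.
From Tuesday to the next Wednesday is 1 day.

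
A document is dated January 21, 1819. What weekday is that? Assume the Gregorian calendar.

Doomsday rule: the anchor day for the 1800s is Friday. For year 19: 19÷12 = 1 r 7, and 7÷4 = 1, so 1+7+1 = 9.
Friday + 9 ≡ Sunday — that's 1819's doomsday.
In January the doomsday date is Jan 3 (1819 is not a leap year).
Jan 21 is 18 days after Jan 3; 18 mod 7 = 4, so Sunday + 4 = Thursday.

Thursday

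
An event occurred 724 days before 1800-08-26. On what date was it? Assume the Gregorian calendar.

−365 (one year) → Aug 26, 1799 (359 left).
−26 → Jul 31, 1799 (end of Jul, 31 days; 333 left).
−31 → Jun 30, 1799 (end of Jun, 30 days; 302 left).
−30 → May 31, 1799 (end of May, 31 days; 272 left).
−31 → Apr 30, 1799 (end of Apr, 30 days; 241 left).
−30 → Mar 31, 1799 (end of Mar, 31 days; 211 left).
−31 → Feb 28, 1799 (end of Feb, 28 days; 180 left).
−28 → Jan 31, 1799 (end of Jan, 31 days; 152 left).
−31 → Dec 31, 1798 (end of Dec, 31 days; 121 left).
−31 → Nov 30, 1798 (end of Nov, 30 days; 90 left).
−30 → Oct 31, 1798 (end of Oct, 31 days; 60 left).
−31 → Sep 30, 1798 (end of Sep, 30 days; 29 left).
−29 → Sep 1, 1798.

September 1, 1798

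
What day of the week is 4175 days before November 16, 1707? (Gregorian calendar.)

Sunday

First find the weekday of Nov 16, 1707. Doomsday rule: the anchor day for the 1700s is Sunday. For year 07: 7÷12 = 0 r 7, and 7÷4 = 1, so 0+7+1 = 8.
Sunday + 8 ≡ Monday — that's 1707's doomsday.
In November the doomsday date is Nov 7.
Nov 16 is 9 days after Nov 7; 9 mod 7 = 2, so Monday + 2 = Wednesday.
4175 mod 7 = 3, so 4175 days before a Wednesday is Wednesday − 3 = Sunday.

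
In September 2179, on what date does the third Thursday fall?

September 16, 2179

September 1, 2179 is a Wednesday.
The first Thursday is therefore September 2 (1 days later).
The third Thursday is 2 + 2×7 = September 16.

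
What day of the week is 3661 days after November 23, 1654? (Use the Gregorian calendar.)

Monday

Nov 23, 1654 is a Monday.
3661 mod 7 = 0, so 3661 days after a Monday is Monday + 0 = Monday.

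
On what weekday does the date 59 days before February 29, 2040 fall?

Sunday

Feb 29, 2040 is a Wednesday.
59 mod 7 = 3, so 59 days before a Wednesday is Wednesday − 3 = Sunday.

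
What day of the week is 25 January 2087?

January 1, 2087 is a Wednesday.
Jan 1, 2087 → Jan 25, 2087: 24 days.
Total: 24 days.
24 mod 7 = 3, so Wednesday + 3 = Saturday.

Saturday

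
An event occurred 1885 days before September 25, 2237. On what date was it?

July 28, 2232

−365 (one year) → Sep 25, 2236 (1520 left).
−366 (one year; includes Feb 29, 2236) → Sep 25, 2235 (1154 left).
−365 (one year) → Sep 25, 2234 (789 left).
−365 (one year) → Sep 25, 2233 (424 left).
−365 (one year) → Sep 25, 2232 (59 left).
−25 → Aug 31, 2232 (end of Aug, 31 days; 34 left).
−31 → Jul 31, 2232 (end of Jul, 31 days; 3 left).
−3 → Jul 28, 2232.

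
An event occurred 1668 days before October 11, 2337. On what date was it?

−365 (one year) → Oct 11, 2336 (1303 left).
−366 (one year; includes Feb 29, 2336) → Oct 11, 2335 (937 left).
−365 (one year) → Oct 11, 2334 (572 left).
−365 (one year) → Oct 11, 2333 (207 left).
−11 → Sep 30, 2333 (end of Sep, 30 days; 196 left).
−30 → Aug 31, 2333 (end of Aug, 31 days; 166 left).
−31 → Jul 31, 2333 (end of Jul, 31 days; 135 left).
−31 → Jun 30, 2333 (end of Jun, 30 days; 104 left).
−30 → May 31, 2333 (end of May, 31 days; 74 left).
−31 → Apr 30, 2333 (end of Apr, 30 days; 43 left).
−30 → Mar 31, 2333 (end of Mar, 31 days; 13 left).
−13 → Mar 18, 2333.

March 18, 2333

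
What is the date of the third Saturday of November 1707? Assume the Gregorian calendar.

November 1, 1707 is a Tuesday.
The first Saturday is therefore November 5 (4 days later).
The third Saturday is 5 + 2×7 = November 19.

November 19, 1707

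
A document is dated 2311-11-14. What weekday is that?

Doomsday rule: the anchor day for the 2300s is Wednesday. For year 11: 11÷12 = 0 r 11, and 11÷4 = 2, so 0+11+2 = 13.
Wednesday + 13 ≡ Tuesday — that's 2311's doomsday.
In November the doomsday date is Nov 7.
Nov 14 is 7 days after Nov 7; 7 mod 7 = 0, so Tuesday + 0 = Tuesday.

Tuesday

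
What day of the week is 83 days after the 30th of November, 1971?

First find the weekday of Nov 30, 1971. Doomsday rule: the anchor day for the 1900s is Wednesday. For year 71: 71÷12 = 5 r 11, and 11÷4 = 2, so 5+11+2 = 18.
Wednesday + 18 ≡ Sunday — that's 1971's doomsday.
In November the doomsday date is Nov 7.
Nov 30 is 23 days after Nov 7; 23 mod 7 = 2, so Sunday + 2 = Tuesday.
83 mod 7 = 6, so 83 days after a Tuesday is Tuesday + 6 = Monday.

Monday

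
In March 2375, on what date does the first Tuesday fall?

March 1, 2375 is a Saturday.
The first Tuesday is therefore March 4 (3 days later).

March 4, 2375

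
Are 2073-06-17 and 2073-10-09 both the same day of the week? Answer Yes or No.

No

From Jun 17, 2073 to Oct 9, 2073 is 114 days.
114 mod 7 = 2, so they are different weekdays.
(Jun 17, 2073 is a Saturday; Oct 9, 2073 is a Monday.)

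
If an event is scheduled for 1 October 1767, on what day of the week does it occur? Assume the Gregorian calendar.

Thursday

Doomsday rule: the anchor day for the 1700s is Sunday. For year 67: 67÷12 = 5 r 7, and 7÷4 = 1, so 5+7+1 = 13.
Sunday + 13 ≡ Saturday — that's 1767's doomsday.
In October the doomsday date is Oct 10.
Oct 1 is 9 days before Oct 10; 9 mod 7 = 2, so Saturday − 2 = Thursday.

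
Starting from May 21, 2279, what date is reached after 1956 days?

+366 (one year; includes Feb 29, 2280) → May 21, 2280 (1590 left).
+365 (one year) → May 21, 2281 (1225 left).
+365 (one year) → May 21, 2282 (860 left).
+365 (one year) → May 21, 2283 (495 left).
+366 (one year; includes Feb 29, 2284) → May 21, 2284 (129 left).
May has 31 days: +11 → Jun 1, 2284 (118 left).
Jun has 30 days: +30 → Jul 1, 2284 (88 left).
Jul has 31 days: +31 → Aug 1, 2284 (57 left).
Aug has 31 days: +31 → Sep 1, 2284 (26 left).
+26 → Sep 27, 2284.

September 27, 2284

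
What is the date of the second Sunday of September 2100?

September 1, 2100 is a Wednesday.
The first Sunday is therefore September 5 (4 days later).
The second Sunday is 5 + 1×7 = September 12.

September 12, 2100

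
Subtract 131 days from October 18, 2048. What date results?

−18 → Sep 30, 2048 (end of Sep, 30 days; 113 left).
−30 → Aug 31, 2048 (end of Aug, 31 days; 83 left).
−31 → Jul 31, 2048 (end of Jul, 31 days; 52 left).
−31 → Jun 30, 2048 (end of Jun, 30 days; 21 left).
−21 → Jun 9, 2048.

June 9, 2048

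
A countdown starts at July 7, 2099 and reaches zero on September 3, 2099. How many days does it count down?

Jul 7, 2099 → Aug 7, 2099: 31 days (July has 31).
Aug 7, 2099 → Sep 3, 2099: 27 days.
Total: 58 days.

58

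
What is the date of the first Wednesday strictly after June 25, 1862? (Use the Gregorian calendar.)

Jun 25, 1862 is a Wednesday.
From Wednesday to the next Wednesday is 7 days.
Jun 25, 1862 + 7 = Jul 2, 1862.

July 2, 1862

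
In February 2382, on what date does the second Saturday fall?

February 13, 2382

February 1, 2382 is a Monday.
The first Saturday is therefore February 6 (5 days later).
The second Saturday is 6 + 1×7 = February 13.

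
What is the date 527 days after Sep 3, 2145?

+365 (one year) → Sep 3, 2146 (162 left).
Sep has 30 days: +28 → Oct 1, 2146 (134 left).
Oct has 31 days: +31 → Nov 1, 2146 (103 left).
Nov has 30 days: +30 → Dec 1, 2146 (73 left).
Dec has 31 days: +31 → Jan 1, 2147 (42 left).
Jan has 31 days: +31 → Feb 1, 2147 (11 left).
+11 → Feb 12, 2147.

February 12, 2147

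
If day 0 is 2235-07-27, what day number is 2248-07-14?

4736

Jul 27, 2235 → Jul 27, 2236: 366 days (Feb 29, 2236 is in that span).
Jul 27, 2236 → Jul 27, 2237: 365 days.
Jul 27, 2237 → Jul 27, 2238: 365 days.
Jul 27, 2238 → Jul 27, 2239: 365 days.
Jul 27, 2239 → Jul 27, 2240: 366 days (Feb 29, 2240 is in that span).
Jul 27, 2240 → Jul 27, 2241: 365 days.
Jul 27, 2241 → Jul 27, 2242: 365 days.
Jul 27, 2242 → Jul 27, 2243: 365 days.
Jul 27, 2243 → Jul 27, 2244: 366 days (Feb 29, 2244 is in that span).
Jul 27, 2244 → Jul 27, 2245: 365 days.
Jul 27, 2245 → Jul 27, 2246: 365 days.
Jul 27, 2246 → Jul 27, 2247: 365 days.
Jul 27, 2247 → Aug 27, 2247: 31 days (July has 31).
Aug 27, 2247 → Sep 27, 2247: 31 days (August has 31).
Sep 27, 2247 → Oct 27, 2247: 30 days (September has 30).
Oct 27, 2247 → Nov 27, 2247: 31 days (October has 31).
Nov 27, 2247 → Dec 27, 2247: 30 days (November has 30).
Dec 27, 2247 → Jan 27, 2248: 31 days (December has 31).
Jan 27, 2248 → Feb 27, 2248: 31 days (January has 31).
Feb 27, 2248 → Mar 27, 2248: 29 days (February has 29).
Mar 27, 2248 → Apr 27, 2248: 31 days (March has 31).
Apr 27, 2248 → May 27, 2248: 30 days (April has 30).
May 27, 2248 → Jun 27, 2248: 31 days (May has 31).
Jun 27, 2248 → Jul 14, 2248: 17 days.
Total: 4736 days.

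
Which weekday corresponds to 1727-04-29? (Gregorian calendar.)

Tuesday

Doomsday rule: the anchor day for the 1700s is Sunday. For year 27: 27÷12 = 2 r 3, and 3÷4 = 0, so 2+3+0 = 5.
Sunday + 5 ≡ Friday — that's 1727's doomsday.
In April the doomsday date is Apr 4.
Apr 29 is 25 days after Apr 4; 25 mod 7 = 4, so Friday + 4 = Tuesday.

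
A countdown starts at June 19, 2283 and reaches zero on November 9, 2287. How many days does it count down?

Jun 19, 2283 → Jun 19, 2284: 366 days (Feb 29, 2284 is in that span).
Jun 19, 2284 → Jun 19, 2285: 365 days.
Jun 19, 2285 → Jun 19, 2286: 365 days.
Jun 19, 2286 → Jun 19, 2287: 365 days.
Jun 19, 2287 → Jul 19, 2287: 30 days (June has 30).
Jul 19, 2287 → Aug 19, 2287: 31 days (July has 31).
Aug 19, 2287 → Sep 19, 2287: 31 days (August has 31).
Sep 19, 2287 → Oct 19, 2287: 30 days (September has 30).
Oct 19, 2287 → Nov 9, 2287: 21 days.
Total: 1604 days.

1604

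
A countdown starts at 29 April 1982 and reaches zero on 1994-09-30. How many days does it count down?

4537

Apr 29, 1982 → Apr 29, 1983: 365 days.
Apr 29, 1983 → Apr 29, 1984: 366 days (Feb 29, 1984 is in that span).
Apr 29, 1984 → Apr 29, 1985: 365 days.
Apr 29, 1985 → Apr 29, 1986: 365 days.
Apr 29, 1986 → Apr 29, 1987: 365 days.
Apr 29, 1987 → Apr 29, 1988: 366 days (Feb 29, 1988 is in that span).
Apr 29, 1988 → Apr 29, 1989: 365 days.
Apr 29, 1989 → Apr 29, 1990: 365 days.
Apr 29, 1990 → Apr 29, 1991: 365 days.
Apr 29, 1991 → Apr 29, 1992: 366 days (Feb 29, 1992 is in that span).
Apr 29, 1992 → Apr 29, 1993: 365 days.
Apr 29, 1993 → Apr 29, 1994: 365 days.
Apr 29, 1994 → May 29, 1994: 30 days (April has 30).
May 29, 1994 → Jun 29, 1994: 31 days (May has 31).
Jun 29, 1994 → Jul 29, 1994: 30 days (June has 30).
Jul 29, 1994 → Aug 29, 1994: 31 days (July has 31).
Aug 29, 1994 → Sep 29, 1994: 31 days (August has 31).
Sep 29, 1994 → Sep 30, 1994: 1 days.
Total: 4537 days.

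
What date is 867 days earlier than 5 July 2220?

February 19, 2218

−366 (one year; includes Feb 29, 2220) → Jul 5, 2219 (501 left).
−365 (one year) → Jul 5, 2218 (136 left).
−5 → Jun 30, 2218 (end of Jun, 30 days; 131 left).
−30 → May 31, 2218 (end of May, 31 days; 101 left).
−31 → Apr 30, 2218 (end of Apr, 30 days; 70 left).
−30 → Mar 31, 2218 (end of Mar, 31 days; 40 left).
−31 → Feb 28, 2218 (end of Feb, 28 days; 9 left).
−9 → Feb 19, 2218.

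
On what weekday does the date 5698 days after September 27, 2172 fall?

First find the weekday of Sep 27, 2172. Doomsday rule: the anchor day for the 2100s is Sunday. For year 72: 72÷12 = 6 r 0, and 0÷4 = 0, so 6+0+0 = 6.
Sunday + 6 ≡ Saturday — that's 2172's doomsday.
In September the doomsday date is Sep 5.
Sep 27 is 22 days after Sep 5; 22 mod 7 = 1, so Saturday + 1 = Sunday.
5698 mod 7 = 0, so 5698 days after a Sunday is Sunday + 0 = Sunday.

Sunday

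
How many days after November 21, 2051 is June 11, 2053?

568

Nov 21, 2051 → Nov 21, 2052: 366 days (Feb 29, 2052 is in that span).
Nov 21, 2052 → Dec 21, 2052: 30 days (November has 30).
Dec 21, 2052 → Jan 21, 2053: 31 days (December has 31).
Jan 21, 2053 → Feb 21, 2053: 31 days (January has 31).
Feb 21, 2053 → Mar 21, 2053: 28 days (February has 28).
Mar 21, 2053 → Apr 21, 2053: 31 days (March has 31).
Apr 21, 2053 → May 21, 2053: 30 days (April has 30).
May 21, 2053 → Jun 11, 2053: 21 days.
Total: 568 days.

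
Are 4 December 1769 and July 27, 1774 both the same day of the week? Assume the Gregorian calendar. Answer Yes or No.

From Dec 4, 1769 to Jul 27, 1774 is 1696 days.
1696 mod 7 = 2, so they are different weekdays.
(Dec 4, 1769 is a Monday; Jul 27, 1774 is a Wednesday.)

No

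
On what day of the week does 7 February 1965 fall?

Doomsday rule: the anchor day for the 1900s is Wednesday. For year 65: 65÷12 = 5 r 5, and 5÷4 = 1, so 5+5+1 = 11.
Wednesday + 11 ≡ Sunday — that's 1965's doomsday.
In February the doomsday date is Feb 28 (1965 is not a leap year).
Feb 7 is 21 days before Feb 28; 21 mod 7 = 0, so Sunday − 0 = Sunday.

Sunday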